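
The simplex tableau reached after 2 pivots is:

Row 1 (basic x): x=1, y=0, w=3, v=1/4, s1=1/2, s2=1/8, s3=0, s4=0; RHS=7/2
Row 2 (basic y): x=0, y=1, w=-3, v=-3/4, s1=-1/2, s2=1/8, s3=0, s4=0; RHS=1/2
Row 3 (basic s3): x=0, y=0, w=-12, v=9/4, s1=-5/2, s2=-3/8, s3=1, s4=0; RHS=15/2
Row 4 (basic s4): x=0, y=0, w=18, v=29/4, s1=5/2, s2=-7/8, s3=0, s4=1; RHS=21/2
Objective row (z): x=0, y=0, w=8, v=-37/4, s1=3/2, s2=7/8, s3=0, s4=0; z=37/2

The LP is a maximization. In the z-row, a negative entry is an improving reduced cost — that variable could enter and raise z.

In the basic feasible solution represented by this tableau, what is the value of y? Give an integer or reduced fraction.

y is basic (row 2); its value is the RHS of that row: 1/2.

1/2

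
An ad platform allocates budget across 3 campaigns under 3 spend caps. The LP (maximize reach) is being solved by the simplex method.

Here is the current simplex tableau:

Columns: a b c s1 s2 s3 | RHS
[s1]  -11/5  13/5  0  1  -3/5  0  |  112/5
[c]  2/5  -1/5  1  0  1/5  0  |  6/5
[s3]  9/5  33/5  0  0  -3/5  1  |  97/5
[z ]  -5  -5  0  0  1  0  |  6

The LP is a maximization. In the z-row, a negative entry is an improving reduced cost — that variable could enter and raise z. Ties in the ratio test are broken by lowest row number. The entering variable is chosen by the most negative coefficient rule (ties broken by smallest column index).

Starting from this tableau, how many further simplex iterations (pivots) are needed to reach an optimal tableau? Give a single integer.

2

pivot: a in, c out → z = 21
pivot: b in, s3 out → z = 35
No improving column remains; optimal.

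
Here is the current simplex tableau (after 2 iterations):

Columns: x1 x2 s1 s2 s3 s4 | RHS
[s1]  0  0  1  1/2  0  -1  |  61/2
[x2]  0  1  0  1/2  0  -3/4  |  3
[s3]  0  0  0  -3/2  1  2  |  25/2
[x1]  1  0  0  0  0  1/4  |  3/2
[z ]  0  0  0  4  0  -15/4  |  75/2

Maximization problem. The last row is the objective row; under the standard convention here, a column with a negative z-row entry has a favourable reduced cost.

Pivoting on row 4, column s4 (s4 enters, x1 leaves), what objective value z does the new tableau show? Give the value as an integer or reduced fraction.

Minimum ratio for s4: (3/2)/(1/4) = 6.
z changes by −(z-row coeff of s4)·ratio = −(-15/4)·6 = 45/2.
New z = 75/2 + (45/2) = 60.

60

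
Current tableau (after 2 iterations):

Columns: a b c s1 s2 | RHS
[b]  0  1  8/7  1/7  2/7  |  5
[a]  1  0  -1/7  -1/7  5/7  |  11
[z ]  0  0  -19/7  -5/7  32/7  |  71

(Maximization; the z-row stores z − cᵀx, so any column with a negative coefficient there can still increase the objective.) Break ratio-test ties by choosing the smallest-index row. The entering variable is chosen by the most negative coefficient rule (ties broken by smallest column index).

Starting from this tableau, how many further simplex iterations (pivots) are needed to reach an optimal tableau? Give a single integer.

2

pivot: c in, b out → z = 663/8
pivot: s1 in, c out → z = 96
No improving column remains; optimal.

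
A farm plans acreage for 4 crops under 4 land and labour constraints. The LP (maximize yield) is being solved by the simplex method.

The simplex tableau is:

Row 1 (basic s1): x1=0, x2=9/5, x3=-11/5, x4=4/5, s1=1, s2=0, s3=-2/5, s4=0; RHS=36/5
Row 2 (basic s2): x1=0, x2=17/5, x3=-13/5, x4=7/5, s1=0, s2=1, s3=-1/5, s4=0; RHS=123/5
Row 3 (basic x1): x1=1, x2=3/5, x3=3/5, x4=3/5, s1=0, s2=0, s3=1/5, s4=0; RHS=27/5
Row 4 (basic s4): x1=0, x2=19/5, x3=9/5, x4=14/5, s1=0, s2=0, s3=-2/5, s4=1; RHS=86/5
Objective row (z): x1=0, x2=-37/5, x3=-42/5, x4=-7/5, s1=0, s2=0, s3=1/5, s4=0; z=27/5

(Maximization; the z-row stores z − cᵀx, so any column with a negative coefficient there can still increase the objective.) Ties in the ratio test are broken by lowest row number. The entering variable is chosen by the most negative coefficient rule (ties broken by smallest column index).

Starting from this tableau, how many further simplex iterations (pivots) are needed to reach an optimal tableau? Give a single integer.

1

pivot: x3 in, x1 out → z = 81
No improving column remains; optimal.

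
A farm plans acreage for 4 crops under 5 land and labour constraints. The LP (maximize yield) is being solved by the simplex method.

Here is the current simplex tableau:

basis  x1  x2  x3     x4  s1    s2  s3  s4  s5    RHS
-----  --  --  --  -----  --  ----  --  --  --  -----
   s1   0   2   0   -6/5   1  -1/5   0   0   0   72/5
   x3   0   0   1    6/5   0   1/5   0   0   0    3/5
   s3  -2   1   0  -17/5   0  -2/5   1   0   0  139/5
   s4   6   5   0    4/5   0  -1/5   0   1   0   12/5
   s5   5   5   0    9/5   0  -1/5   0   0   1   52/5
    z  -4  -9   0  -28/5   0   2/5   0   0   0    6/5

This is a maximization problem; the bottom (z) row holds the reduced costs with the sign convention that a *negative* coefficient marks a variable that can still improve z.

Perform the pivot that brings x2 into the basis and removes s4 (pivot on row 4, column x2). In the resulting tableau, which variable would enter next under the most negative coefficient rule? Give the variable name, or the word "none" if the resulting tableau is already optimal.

x4

Pivot element 5. New z-row = old z-row − (-9)·(row 4/5).
Updated z-row coefficients: x1: 34/5, x2: 0, x3: 0, x4: -104/25, s1: 0, s2: 1/25, s3: 0, s4: 9/5, s5: 0.
The most negative is -104/25 in column x4, so x4 would enter next.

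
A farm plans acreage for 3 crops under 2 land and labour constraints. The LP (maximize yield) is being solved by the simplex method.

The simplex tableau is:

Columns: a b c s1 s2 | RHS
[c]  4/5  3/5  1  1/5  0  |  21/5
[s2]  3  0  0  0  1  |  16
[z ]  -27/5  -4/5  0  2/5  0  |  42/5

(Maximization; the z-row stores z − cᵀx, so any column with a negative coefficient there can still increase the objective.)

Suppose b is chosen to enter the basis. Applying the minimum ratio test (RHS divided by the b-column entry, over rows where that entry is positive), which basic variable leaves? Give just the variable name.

Ratios: row 1 (c): (21/5)/(3/5) = 7; row 2 (s2): entry 0 ≤ 0, skip.
Minimum ratio 7 is in the c row, so c leaves.

c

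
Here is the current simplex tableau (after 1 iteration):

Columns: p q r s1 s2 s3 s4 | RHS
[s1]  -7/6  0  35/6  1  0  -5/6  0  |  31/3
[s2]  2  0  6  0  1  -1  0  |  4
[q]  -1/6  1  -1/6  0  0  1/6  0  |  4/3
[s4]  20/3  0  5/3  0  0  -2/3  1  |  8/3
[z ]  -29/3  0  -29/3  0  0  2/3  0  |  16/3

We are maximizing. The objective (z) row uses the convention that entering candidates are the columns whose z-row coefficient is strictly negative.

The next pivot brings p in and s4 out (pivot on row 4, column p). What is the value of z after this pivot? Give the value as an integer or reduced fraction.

46/5

Minimum ratio for p: (8/3)/(20/3) = 2/5.
z changes by −(z-row coeff of p)·ratio = −(-29/3)·(2/5) = 58/15.
New z = 16/3 + (58/15) = 46/5.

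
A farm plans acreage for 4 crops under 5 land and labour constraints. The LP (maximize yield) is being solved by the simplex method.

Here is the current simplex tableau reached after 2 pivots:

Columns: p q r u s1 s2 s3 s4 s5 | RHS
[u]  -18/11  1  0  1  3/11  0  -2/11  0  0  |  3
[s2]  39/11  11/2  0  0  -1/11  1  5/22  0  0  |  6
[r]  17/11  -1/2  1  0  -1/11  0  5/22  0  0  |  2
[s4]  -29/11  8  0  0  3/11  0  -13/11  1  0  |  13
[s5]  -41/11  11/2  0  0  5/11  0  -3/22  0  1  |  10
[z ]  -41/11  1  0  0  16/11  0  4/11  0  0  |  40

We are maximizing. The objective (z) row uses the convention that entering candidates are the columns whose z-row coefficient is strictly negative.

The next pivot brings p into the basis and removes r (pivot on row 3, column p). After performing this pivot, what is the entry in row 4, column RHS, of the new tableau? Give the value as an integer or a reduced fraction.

279/17

Pivot element is row 3, column p: 17/11.
Normalize row 3: new (row 3, RHS) = 2/(17/11) = 22/17.
row 4 ← row 4 − (-29/11)·(new row 3): 13 − (-29/11)·(22/17) = 279/17.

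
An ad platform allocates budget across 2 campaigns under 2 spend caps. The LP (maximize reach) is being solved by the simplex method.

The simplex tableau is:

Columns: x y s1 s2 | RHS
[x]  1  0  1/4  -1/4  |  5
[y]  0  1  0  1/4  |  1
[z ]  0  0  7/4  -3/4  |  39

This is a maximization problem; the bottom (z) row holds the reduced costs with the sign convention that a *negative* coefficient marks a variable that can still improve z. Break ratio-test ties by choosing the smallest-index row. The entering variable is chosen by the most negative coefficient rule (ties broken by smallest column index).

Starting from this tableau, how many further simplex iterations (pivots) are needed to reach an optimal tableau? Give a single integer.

1

pivot: s2 in, y out → z = 42
No improving column remains; optimal.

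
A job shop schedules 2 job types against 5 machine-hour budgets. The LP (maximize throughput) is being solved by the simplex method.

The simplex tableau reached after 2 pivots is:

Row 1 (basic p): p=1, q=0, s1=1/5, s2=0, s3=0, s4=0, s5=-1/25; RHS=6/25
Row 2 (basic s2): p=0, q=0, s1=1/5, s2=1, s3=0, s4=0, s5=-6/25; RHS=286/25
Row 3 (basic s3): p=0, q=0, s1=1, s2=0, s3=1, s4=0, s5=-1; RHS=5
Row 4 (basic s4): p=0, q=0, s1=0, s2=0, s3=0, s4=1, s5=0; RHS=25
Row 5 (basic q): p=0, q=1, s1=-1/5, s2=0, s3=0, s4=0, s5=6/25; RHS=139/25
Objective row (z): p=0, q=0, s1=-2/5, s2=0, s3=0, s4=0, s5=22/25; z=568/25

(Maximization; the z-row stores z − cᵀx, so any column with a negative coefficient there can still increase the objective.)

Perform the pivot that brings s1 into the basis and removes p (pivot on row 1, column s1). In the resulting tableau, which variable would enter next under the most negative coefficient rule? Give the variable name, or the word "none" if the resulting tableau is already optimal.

Pivot element 1/5. New z-row = old z-row − (-2/5)·(row 1/(1/5)).
Updated z-row coefficients: p: 2, q: 0, s1: 0, s2: 0, s3: 0, s4: 0, s5: 4/5.
No coefficient is strictly negative; the tableau after this pivot is optimal.

none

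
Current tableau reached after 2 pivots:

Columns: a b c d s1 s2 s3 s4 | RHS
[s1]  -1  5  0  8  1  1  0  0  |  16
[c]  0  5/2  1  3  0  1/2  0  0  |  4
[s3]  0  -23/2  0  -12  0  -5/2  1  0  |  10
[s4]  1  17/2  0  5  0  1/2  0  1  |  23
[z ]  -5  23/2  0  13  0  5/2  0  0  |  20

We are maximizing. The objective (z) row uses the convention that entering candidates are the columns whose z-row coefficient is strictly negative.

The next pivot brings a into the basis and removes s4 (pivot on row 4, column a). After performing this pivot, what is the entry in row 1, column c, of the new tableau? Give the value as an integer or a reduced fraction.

Pivot element is row 4, column a: 1.
Normalize row 4: new (row 4, c) = 0/1 = 0.
row 1 ← row 1 − (-1)·(new row 4): 0 − (-1)·0 = 0.

0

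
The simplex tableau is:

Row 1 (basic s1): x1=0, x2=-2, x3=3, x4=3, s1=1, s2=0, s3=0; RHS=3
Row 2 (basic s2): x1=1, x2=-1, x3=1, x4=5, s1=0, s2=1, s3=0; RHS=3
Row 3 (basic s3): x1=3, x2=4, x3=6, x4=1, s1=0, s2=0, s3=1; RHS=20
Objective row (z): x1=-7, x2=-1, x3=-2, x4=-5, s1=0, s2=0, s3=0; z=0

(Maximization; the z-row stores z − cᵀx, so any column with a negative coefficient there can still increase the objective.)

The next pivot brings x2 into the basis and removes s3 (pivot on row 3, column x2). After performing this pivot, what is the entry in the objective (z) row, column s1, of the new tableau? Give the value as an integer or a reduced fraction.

0

Pivot element is row 3, column x2: 4.
Normalize row 3: new (row 3, s1) = 0/4 = 0.
z-row ← z-row − (-1)·(new row 3): 0 − (-1)·0 = 0.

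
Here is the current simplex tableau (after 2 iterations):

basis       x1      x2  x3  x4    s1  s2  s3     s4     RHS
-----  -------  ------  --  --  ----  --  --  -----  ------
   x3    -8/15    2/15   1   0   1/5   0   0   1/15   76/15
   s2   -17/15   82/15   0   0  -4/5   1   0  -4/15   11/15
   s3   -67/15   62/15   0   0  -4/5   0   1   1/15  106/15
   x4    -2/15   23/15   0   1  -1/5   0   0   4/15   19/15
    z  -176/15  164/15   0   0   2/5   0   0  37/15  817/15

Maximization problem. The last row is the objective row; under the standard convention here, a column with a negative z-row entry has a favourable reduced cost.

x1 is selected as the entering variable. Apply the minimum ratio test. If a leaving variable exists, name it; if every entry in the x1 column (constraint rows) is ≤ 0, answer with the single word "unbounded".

unbounded

x1-column entries: row 1: -8/15, row 2: -17/15, row 3: -67/15, row 4: -2/15. All ≤ 0, so x1 can increase without bound; the LP is unbounded in this direction.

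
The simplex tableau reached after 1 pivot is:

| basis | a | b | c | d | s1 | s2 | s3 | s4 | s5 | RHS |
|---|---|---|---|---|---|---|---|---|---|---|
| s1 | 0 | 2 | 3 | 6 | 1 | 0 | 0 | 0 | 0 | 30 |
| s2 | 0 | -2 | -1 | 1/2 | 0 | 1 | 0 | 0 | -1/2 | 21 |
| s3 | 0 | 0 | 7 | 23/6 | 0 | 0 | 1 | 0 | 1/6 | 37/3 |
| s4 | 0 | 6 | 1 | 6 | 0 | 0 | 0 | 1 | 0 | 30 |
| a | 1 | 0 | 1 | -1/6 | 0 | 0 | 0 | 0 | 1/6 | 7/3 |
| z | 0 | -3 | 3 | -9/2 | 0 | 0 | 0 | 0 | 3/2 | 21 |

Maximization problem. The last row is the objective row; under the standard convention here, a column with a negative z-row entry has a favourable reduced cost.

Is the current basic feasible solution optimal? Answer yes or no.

no

Column b has objective-row coefficient -3, which is negative; an improving pivot exists, so not yet optimal.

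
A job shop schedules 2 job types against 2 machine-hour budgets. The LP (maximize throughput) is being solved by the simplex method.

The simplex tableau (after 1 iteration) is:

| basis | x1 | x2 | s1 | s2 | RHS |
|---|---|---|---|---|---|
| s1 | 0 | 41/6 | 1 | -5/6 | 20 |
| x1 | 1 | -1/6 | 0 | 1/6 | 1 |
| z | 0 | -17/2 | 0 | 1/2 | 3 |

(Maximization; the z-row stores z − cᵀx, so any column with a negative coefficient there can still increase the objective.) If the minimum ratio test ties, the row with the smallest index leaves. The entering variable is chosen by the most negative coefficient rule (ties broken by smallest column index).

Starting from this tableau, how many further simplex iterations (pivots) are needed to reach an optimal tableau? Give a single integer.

pivot: x2 in, s1 out → z = 1143/41
pivot: s2 in, x1 out → z = 100/3
No improving column remains; optimal.

2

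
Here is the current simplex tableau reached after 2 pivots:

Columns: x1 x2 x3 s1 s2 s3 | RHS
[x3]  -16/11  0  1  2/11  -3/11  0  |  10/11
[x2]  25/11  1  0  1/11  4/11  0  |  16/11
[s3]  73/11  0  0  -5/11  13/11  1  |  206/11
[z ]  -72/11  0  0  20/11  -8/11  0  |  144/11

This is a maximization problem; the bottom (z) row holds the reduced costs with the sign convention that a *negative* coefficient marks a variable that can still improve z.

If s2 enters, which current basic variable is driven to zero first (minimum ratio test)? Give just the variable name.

x2

Ratios: row 1 (x3): entry -3/11 ≤ 0, skip; row 2 (x2): (16/11)/(4/11) = 4; row 3 (s3): (206/11)/(13/11) = 206/13.
Minimum ratio 4 is in the x2 row, so x2 leaves.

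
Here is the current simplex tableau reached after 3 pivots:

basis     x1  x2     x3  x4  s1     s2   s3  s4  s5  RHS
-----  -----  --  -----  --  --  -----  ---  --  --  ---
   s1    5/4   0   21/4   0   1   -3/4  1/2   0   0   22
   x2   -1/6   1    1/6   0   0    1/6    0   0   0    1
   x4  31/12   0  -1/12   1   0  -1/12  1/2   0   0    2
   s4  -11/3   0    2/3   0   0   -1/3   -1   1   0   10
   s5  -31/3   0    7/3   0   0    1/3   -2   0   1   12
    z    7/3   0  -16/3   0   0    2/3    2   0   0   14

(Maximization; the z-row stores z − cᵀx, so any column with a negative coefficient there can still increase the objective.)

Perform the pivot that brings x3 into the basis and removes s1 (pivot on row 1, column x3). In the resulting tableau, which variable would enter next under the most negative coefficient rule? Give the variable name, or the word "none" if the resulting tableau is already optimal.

s2

Pivot element 21/4. New z-row = old z-row − (-16/3)·(row 1/(21/4)).
Updated z-row coefficients: x1: 227/63, x2: 0, x3: 0, x4: 0, s1: 64/63, s2: -2/21, s3: 158/63, s4: 0, s5: 0.
The most negative is -2/21 in column s2, so s2 would enter next.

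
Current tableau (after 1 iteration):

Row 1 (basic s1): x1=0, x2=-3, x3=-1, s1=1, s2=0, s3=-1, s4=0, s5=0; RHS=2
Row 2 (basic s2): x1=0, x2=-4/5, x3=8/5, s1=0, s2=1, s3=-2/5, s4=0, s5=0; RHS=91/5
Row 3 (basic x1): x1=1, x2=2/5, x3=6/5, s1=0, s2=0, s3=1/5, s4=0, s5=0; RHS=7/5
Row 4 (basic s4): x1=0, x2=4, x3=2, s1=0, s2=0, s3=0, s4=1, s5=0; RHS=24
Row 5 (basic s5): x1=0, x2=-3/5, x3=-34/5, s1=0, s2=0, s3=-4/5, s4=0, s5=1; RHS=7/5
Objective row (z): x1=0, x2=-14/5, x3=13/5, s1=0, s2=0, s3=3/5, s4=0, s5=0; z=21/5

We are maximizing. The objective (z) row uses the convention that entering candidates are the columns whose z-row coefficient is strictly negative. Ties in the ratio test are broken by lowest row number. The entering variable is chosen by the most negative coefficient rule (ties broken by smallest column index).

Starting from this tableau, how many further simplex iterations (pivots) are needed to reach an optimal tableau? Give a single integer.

pivot: x2 in, x1 out → z = 14
No improving column remains; optimal.

1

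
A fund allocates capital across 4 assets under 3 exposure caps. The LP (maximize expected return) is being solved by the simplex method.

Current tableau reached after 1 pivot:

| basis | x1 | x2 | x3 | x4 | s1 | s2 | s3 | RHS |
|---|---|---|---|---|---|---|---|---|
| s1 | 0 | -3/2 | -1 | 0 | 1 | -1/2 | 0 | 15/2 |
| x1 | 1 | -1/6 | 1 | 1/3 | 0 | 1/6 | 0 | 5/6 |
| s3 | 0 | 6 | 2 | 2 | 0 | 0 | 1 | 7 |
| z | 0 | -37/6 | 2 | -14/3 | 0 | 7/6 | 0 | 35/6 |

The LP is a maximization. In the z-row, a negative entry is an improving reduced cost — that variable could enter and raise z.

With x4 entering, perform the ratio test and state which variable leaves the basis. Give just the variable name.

x1

Ratios: row 1 (s1): entry 0 ≤ 0, skip; row 2 (x1): (5/6)/(1/3) = 5/2; row 3 (s3): 7/2 = 7/2.
Minimum ratio 5/2 is in the x1 row, so x1 leaves.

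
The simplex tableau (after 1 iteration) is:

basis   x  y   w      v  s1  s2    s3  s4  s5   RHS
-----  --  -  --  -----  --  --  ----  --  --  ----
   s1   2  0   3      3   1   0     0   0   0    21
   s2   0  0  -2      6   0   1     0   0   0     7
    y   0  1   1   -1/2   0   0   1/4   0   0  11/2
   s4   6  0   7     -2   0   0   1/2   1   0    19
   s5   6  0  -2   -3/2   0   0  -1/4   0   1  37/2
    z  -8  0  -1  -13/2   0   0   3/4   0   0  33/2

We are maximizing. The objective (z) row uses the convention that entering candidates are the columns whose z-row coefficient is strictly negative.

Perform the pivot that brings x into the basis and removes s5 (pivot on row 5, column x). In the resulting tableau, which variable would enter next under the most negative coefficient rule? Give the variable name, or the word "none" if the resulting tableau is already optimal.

v

Pivot element 6. New z-row = old z-row − (-8)·(row 5/6).
Updated z-row coefficients: x: 0, y: 0, w: -11/3, v: -17/2, s1: 0, s2: 0, s3: 5/12, s4: 0, s5: 4/3.
The most negative is -17/2 in column v, so v would enter next.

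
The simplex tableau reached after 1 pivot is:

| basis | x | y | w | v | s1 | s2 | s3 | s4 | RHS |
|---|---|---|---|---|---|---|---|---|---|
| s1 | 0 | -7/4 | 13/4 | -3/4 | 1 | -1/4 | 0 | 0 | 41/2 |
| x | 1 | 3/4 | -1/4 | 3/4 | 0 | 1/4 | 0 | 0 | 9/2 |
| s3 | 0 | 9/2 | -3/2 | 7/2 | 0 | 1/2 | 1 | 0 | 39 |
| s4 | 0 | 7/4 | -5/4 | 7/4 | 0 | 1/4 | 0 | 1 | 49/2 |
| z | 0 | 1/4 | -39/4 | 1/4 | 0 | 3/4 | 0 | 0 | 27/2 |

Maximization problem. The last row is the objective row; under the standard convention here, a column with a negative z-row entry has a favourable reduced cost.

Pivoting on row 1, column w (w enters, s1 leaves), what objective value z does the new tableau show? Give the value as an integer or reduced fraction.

Minimum ratio for w: (41/2)/(13/4) = 82/13.
z changes by −(z-row coeff of w)·ratio = −(-39/4)·(82/13) = 123/2.
New z = 27/2 + (123/2) = 75.

75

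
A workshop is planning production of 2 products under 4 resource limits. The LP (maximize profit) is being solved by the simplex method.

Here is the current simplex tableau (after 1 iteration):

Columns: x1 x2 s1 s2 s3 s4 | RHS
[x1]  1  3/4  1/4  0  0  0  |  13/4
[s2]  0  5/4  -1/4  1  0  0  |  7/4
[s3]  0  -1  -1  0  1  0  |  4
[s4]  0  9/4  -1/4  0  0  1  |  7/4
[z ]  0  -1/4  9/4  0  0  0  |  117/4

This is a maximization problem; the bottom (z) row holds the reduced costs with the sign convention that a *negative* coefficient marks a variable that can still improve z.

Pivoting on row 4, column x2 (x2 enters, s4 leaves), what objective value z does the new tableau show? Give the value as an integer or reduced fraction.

265/9

Minimum ratio for x2: (7/4)/(9/4) = 7/9.
z changes by −(z-row coeff of x2)·ratio = −(-1/4)·(7/9) = 7/36.
New z = 117/4 + (7/36) = 265/9.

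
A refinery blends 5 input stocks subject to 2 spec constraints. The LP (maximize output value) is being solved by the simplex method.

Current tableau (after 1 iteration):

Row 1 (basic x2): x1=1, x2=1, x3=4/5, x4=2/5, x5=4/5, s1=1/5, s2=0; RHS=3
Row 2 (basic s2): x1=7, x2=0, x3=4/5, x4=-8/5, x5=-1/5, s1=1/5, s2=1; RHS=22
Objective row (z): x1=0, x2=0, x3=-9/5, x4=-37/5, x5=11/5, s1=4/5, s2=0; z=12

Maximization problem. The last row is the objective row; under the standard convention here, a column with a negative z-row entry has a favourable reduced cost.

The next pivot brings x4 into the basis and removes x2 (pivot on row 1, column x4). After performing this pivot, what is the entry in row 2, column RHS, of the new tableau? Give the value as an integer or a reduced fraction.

Pivot element is row 1, column x4: 2/5.
Normalize row 1: new (row 1, RHS) = 3/(2/5) = 15/2.
row 2 ← row 2 − (-8/5)·(new row 1): 22 − (-8/5)·(15/2) = 34.

34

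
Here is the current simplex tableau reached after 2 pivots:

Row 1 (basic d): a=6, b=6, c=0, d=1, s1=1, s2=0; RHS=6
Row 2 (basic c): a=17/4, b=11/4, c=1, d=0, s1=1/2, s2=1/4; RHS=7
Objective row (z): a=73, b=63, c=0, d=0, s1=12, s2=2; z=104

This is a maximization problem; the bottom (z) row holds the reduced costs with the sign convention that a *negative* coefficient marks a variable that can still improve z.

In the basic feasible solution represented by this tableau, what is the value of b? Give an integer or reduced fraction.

0

b is nonbasic (not in the basis column), so its value in the current BFS is 0.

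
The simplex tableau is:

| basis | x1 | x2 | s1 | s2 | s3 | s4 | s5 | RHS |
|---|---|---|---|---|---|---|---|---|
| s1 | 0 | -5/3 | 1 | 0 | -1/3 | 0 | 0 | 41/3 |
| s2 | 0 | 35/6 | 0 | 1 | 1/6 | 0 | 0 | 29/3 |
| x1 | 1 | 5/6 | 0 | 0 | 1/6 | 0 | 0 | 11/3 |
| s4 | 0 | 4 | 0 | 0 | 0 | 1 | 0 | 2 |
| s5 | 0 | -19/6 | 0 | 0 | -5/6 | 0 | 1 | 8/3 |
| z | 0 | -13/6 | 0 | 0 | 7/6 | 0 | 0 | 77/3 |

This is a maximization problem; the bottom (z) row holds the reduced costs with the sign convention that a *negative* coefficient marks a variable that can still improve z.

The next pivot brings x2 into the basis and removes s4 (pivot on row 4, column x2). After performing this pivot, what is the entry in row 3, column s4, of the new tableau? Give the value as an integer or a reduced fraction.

Pivot element is row 4, column x2: 4.
Normalize row 4: new (row 4, s4) = 1/4 = 1/4.
row 3 ← row 3 − (5/6)·(new row 4): 0 − (5/6)·(1/4) = -5/24.

-5/24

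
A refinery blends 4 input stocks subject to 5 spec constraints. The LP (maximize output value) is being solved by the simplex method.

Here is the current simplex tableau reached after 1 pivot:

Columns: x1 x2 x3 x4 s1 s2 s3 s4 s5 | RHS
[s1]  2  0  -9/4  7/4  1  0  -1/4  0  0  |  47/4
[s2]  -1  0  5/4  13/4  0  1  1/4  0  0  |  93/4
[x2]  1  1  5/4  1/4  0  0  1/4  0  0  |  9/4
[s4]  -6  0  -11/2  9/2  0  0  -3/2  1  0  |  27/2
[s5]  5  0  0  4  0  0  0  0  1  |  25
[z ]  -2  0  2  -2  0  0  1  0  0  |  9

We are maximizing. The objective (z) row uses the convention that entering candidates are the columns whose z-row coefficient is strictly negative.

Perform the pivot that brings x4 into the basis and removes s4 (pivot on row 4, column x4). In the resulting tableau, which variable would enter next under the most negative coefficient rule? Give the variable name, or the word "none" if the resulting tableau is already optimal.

x1

Pivot element 9/2. New z-row = old z-row − (-2)·(row 4/(9/2)).
Updated z-row coefficients: x1: -14/3, x2: 0, x3: -4/9, x4: 0, s1: 0, s2: 0, s3: 1/3, s4: 4/9, s5: 0.
The most negative is -14/3 in column x1, so x1 would enter next.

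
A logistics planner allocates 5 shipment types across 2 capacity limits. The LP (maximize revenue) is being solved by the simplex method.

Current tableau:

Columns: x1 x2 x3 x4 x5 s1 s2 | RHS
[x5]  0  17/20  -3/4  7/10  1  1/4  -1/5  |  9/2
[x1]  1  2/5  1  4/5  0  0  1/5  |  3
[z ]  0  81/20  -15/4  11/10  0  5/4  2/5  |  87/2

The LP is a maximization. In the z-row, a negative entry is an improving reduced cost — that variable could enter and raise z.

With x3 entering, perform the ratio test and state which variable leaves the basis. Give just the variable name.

x1

Ratios: row 1 (x5): entry -3/4 ≤ 0, skip; row 2 (x1): 3/1 = 3.
Minimum ratio 3 is in the x1 row, so x1 leaves.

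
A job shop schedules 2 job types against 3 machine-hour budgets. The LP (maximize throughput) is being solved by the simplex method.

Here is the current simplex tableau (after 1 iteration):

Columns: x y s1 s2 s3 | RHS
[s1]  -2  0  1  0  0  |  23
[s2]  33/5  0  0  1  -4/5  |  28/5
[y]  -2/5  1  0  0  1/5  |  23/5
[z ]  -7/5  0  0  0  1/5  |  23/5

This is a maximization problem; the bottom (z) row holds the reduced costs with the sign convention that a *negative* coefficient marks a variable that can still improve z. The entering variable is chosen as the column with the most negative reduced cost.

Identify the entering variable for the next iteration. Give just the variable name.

Objective-row coefficients: x: -7/5, y: 0, s1: 0, s2: 0, s3: 1/5.
The most negative is -7/5 in column x, so x enters.

x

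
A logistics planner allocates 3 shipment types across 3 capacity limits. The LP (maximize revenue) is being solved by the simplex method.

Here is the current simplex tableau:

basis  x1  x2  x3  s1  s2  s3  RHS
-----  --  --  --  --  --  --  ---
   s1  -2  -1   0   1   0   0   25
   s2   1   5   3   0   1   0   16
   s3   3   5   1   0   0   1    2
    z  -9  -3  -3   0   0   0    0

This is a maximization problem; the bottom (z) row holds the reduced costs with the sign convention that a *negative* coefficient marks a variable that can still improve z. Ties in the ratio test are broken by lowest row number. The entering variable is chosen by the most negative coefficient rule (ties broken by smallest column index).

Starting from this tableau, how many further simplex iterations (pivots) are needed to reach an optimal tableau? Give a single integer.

pivot: x1 in, s3 out → z = 6
No improving column remains; optimal.

1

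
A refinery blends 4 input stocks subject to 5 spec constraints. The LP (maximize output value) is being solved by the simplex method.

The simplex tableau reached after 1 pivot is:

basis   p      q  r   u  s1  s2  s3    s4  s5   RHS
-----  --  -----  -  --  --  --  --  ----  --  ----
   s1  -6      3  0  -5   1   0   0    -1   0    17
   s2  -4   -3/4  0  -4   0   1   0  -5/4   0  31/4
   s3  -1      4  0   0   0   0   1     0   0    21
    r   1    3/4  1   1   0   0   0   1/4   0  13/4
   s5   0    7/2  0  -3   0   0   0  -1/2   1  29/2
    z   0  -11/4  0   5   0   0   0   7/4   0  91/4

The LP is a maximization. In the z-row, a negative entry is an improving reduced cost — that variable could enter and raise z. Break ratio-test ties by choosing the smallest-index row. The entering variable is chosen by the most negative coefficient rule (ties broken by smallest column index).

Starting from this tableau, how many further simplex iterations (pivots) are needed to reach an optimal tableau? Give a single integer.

1

pivot: q in, s5 out → z = 239/7
No improving column remains; optimal.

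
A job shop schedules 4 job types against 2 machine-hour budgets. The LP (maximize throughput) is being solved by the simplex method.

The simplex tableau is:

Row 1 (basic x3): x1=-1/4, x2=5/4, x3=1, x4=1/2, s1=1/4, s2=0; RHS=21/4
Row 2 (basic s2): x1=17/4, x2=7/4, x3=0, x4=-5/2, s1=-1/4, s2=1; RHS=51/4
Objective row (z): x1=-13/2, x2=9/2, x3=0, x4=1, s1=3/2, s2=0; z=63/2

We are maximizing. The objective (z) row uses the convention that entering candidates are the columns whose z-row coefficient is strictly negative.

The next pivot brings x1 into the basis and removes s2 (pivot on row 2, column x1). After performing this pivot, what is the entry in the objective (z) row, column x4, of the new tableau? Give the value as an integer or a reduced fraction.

Pivot element is row 2, column x1: 17/4.
Normalize row 2: new (row 2, x4) = (-5/2)/(17/4) = -10/17.
z-row ← z-row − (-13/2)·(new row 2): 1 − (-13/2)·(-10/17) = -48/17.

-48/17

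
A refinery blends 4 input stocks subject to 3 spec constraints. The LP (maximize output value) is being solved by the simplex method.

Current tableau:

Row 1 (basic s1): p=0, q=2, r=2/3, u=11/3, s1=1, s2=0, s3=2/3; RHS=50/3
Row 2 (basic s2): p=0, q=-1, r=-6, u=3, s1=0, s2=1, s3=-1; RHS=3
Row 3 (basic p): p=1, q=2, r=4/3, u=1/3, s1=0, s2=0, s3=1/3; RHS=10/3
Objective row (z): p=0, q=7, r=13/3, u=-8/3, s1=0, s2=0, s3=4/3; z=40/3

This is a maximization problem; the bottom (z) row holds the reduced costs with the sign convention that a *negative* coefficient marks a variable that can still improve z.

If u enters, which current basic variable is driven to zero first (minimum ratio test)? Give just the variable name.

s2

Ratios: row 1 (s1): (50/3)/(11/3) = 50/11; row 2 (s2): 3/3 = 1; row 3 (p): (10/3)/(1/3) = 10.
Minimum ratio 1 is in the s2 row, so s2 leaves.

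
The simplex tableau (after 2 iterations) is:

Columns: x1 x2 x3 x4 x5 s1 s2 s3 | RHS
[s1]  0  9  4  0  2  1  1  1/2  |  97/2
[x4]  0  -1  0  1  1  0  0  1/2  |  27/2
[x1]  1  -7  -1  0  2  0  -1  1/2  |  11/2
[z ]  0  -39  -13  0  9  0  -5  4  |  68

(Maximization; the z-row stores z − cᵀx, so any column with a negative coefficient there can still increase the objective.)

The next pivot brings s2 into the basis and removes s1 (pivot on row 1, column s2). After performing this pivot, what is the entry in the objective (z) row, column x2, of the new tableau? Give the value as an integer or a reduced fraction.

Pivot element is row 1, column s2: 1.
Normalize row 1: new (row 1, x2) = 9/1 = 9.
z-row ← z-row − (-5)·(new row 1): -39 − (-5)·9 = 6.

6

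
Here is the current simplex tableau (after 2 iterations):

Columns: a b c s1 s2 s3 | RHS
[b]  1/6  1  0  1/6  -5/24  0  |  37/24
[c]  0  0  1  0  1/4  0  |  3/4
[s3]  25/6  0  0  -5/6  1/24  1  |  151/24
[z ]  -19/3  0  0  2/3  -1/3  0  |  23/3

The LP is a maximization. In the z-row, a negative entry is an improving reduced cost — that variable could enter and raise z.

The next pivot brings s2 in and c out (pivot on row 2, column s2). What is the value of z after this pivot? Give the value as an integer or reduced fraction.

26/3

Minimum ratio for s2: (3/4)/(1/4) = 3.
z changes by −(z-row coeff of s2)·ratio = −(-1/3)·3 = 1.
New z = 23/3 + 1 = 26/3.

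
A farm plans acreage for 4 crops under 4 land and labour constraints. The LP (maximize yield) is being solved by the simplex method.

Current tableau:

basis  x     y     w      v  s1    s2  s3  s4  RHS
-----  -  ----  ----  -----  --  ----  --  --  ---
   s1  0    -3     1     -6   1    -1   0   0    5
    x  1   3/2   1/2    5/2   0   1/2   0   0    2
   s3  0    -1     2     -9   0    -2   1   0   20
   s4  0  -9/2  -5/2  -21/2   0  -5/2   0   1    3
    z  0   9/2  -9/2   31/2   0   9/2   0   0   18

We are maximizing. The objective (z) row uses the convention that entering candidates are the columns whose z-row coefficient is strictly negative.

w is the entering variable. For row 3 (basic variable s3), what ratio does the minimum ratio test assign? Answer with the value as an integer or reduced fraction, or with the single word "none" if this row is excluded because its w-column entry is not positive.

Ratio = RHS / (w entry) = 20 / 2 = 10.

10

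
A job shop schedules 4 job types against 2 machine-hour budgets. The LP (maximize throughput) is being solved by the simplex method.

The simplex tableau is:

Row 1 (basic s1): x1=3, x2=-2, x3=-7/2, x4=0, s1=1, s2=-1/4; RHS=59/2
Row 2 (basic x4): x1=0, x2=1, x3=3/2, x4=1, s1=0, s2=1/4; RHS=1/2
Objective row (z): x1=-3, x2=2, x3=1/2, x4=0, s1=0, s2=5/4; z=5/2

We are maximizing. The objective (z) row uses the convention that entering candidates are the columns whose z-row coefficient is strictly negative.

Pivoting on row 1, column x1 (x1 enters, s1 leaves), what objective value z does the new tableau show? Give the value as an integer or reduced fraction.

32

Minimum ratio for x1: (59/2)/3 = 59/6.
z changes by −(z-row coeff of x1)·ratio = −(-3)·(59/6) = 59/2.
New z = 5/2 + (59/2) = 32.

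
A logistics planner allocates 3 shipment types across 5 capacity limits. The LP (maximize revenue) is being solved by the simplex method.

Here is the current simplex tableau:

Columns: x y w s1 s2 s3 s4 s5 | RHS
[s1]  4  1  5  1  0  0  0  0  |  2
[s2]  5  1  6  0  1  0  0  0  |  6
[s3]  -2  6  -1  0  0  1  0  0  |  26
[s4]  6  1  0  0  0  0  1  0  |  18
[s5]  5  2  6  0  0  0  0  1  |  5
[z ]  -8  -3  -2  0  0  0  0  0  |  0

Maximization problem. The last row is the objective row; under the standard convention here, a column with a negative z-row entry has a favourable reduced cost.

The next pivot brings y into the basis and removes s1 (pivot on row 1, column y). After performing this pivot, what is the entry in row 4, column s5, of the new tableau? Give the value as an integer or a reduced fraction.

0

Pivot element is row 1, column y: 1.
Normalize row 1: new (row 1, s5) = 0/1 = 0.
row 4 ← row 4 − 1·(new row 1): 0 − 1·0 = 0.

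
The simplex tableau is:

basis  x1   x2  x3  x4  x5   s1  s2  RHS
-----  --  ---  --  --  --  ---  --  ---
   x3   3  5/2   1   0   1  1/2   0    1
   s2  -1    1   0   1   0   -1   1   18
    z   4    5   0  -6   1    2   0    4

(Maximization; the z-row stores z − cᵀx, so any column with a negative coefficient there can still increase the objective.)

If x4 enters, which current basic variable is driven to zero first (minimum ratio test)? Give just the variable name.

s2

Ratios: row 1 (x3): entry 0 ≤ 0, skip; row 2 (s2): 18/1 = 18.
Minimum ratio 18 is in the s2 row, so s2 leaves.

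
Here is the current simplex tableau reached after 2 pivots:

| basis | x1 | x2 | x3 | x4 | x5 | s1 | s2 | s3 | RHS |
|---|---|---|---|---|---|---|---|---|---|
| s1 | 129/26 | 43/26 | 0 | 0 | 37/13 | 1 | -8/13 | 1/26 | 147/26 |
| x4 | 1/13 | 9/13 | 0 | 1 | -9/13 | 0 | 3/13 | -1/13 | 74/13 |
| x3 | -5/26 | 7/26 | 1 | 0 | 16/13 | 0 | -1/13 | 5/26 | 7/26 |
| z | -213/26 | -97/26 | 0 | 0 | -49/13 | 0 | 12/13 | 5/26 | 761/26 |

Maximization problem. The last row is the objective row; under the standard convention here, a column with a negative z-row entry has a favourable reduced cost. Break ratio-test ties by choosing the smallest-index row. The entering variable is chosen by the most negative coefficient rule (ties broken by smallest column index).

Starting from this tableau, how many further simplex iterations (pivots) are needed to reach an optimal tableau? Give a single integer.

3

pivot: x1 in, s1 out → z = 1660/43
pivot: x2 in, x3 out → z = 1723/43
pivot: s2 in, x4 out → z = 840/19
No improving column remains; optimal.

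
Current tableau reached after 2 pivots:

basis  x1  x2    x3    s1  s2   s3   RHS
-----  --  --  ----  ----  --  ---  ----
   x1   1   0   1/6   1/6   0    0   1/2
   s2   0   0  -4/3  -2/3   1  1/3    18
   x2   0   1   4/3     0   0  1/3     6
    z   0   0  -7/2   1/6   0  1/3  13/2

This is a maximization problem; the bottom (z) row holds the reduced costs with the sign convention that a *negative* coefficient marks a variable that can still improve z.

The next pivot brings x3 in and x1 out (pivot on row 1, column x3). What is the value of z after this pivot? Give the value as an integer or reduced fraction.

Minimum ratio for x3: (1/2)/(1/6) = 3.
z changes by −(z-row coeff of x3)·ratio = −(-7/2)·3 = 21/2.
New z = 13/2 + (21/2) = 17.

17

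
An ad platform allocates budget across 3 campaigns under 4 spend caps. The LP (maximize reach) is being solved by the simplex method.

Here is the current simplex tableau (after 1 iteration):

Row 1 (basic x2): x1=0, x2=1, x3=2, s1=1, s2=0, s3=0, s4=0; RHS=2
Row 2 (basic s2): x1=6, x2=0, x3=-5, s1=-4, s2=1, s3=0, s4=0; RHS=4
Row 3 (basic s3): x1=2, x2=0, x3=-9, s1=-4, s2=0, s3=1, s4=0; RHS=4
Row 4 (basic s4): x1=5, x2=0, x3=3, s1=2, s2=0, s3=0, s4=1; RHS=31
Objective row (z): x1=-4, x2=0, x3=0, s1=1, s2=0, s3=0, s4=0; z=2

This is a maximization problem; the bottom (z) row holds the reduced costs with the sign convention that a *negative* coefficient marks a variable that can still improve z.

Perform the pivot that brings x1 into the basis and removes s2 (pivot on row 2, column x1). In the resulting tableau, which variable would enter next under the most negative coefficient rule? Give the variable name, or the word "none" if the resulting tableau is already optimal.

Pivot element 6. New z-row = old z-row − (-4)·(row 2/6).
Updated z-row coefficients: x1: 0, x2: 0, x3: -10/3, s1: -5/3, s2: 2/3, s3: 0, s4: 0.
The most negative is -10/3 in column x3, so x3 would enter next.

x3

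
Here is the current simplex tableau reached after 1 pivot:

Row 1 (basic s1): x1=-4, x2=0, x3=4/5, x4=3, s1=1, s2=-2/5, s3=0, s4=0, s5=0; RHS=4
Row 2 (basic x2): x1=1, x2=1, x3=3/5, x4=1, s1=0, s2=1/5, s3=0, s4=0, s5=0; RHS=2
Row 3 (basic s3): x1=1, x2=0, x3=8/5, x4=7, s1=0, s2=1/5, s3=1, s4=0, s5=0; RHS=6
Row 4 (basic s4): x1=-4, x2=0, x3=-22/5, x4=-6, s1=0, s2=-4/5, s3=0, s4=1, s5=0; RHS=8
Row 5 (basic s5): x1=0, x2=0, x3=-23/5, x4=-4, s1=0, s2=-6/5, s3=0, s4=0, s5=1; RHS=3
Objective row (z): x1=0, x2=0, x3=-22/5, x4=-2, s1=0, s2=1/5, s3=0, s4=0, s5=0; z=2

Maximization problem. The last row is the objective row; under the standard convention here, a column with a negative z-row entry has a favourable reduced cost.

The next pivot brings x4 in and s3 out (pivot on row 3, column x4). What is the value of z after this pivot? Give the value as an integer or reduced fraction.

Minimum ratio for x4: 6/7 = 6/7.
z changes by −(z-row coeff of x4)·ratio = −(-2)·(6/7) = 12/7.
New z = 2 + (12/7) = 26/7.

26/7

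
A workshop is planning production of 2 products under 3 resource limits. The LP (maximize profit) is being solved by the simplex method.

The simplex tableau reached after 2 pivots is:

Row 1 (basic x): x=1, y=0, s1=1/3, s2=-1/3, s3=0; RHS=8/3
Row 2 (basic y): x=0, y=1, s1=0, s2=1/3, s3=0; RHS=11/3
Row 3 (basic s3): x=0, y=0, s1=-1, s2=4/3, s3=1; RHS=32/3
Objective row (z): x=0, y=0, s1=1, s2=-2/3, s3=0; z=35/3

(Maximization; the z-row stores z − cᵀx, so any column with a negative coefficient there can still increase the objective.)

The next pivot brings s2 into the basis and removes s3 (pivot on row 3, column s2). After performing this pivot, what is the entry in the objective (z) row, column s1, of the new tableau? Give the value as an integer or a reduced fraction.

Pivot element is row 3, column s2: 4/3.
Normalize row 3: new (row 3, s1) = (-1)/(4/3) = -3/4.
z-row ← z-row − (-2/3)·(new row 3): 1 − (-2/3)·(-3/4) = 1/2.

1/2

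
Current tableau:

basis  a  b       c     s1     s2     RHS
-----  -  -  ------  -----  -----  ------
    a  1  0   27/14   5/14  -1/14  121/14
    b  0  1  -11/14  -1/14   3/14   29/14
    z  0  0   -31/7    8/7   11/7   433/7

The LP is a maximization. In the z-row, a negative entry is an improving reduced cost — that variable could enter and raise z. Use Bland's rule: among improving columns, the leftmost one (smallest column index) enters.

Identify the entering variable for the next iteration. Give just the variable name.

c

Objective-row coefficients: a: 0, b: 0, c: -31/7, s1: 8/7, s2: 11/7.
Improving columns: c. Bland's rule picks the smallest column index → c.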